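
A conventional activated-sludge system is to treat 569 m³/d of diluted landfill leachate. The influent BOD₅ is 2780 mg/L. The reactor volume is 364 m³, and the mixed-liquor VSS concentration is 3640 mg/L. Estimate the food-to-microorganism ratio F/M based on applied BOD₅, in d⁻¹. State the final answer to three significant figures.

F/M ≈ 1.19 d⁻¹

F/M = applied load / biomass = Q·S₀/(V·X) = 569 × 2780 / (364.0 × 3640) = 1.194 d⁻¹.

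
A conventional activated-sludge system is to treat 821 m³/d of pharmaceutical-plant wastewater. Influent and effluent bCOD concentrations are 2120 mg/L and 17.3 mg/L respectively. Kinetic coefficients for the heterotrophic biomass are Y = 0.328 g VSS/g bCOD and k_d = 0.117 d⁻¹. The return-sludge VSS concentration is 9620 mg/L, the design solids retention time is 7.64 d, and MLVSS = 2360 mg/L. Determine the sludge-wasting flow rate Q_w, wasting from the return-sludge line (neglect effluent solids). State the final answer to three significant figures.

Q_w ≈ 31.1 m³/d

Steady-state biomass mass balance: V·X·(1 + k_d·θ_c) = Y·Q·(S₀ − S)·θ_c, so V = 0.328 × 821 × (2120 − 17.3) × 7.64 / [2360 × (1 + 0.117 × 7.64)] = 4.33×10^6 / 4470 = 967.9 m³.
θ_c = V·X/(Q_w·X_r) when wasting from the recycle, so Q_w = V·X/(θ_c·X_r) = 967.9 × 2360 / (7.64 × 9620) = 31.08 m³/d.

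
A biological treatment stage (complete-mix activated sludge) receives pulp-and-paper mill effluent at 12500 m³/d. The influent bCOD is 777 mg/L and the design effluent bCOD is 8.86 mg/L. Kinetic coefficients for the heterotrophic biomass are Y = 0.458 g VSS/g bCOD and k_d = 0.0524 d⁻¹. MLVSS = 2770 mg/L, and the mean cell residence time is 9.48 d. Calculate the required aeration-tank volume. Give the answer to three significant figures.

V ≈ 10100 m³

Rearranging the biomass balance for a CMAS with decay, V = Y·Q·ΔS·θ_c / [X·(1+k_d θ_c)] = 0.458 × 12500 × (777 − 8.86) × 9.48 / [2770 × (1 + 0.0524 × 9.48)] = 4.17×10^7 / 4146 = 10055 m³.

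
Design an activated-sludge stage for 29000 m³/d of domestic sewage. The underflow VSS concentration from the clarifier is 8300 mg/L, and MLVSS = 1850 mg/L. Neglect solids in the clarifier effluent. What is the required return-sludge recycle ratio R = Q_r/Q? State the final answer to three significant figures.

R ≈ 0.287

Mass balance around the secondary clarifier (neglecting effluent solids): R = X / (X_r − X) = 1850 / (8300 − 1850) = 0.2868.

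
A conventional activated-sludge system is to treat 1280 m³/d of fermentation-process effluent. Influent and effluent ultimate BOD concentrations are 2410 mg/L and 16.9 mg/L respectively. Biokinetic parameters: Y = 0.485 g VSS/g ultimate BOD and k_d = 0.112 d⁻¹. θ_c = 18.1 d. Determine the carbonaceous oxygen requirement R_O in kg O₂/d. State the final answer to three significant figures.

R_O ≈ 2370 kg O₂/d

The observed yield is Y_obs = Y/(1 + k_d·θ_c) = 0.485 / (1 + 0.112 × 18.1) = 0.485 / 3.027 = 0.1602 g VSS per g ultimate BOD removed.
ΔS = 2410 − 16.9 = 2393 mg/L, so the substrate removal rate is 1280 × 2393/1000 = 3063 kg ultimate BOD/d.
P_X = Y_obs·Q·(S₀ − S) = 0.1602 × 3063 = 490.8 kg VSS/d.
R_O = Q·ΔS − 1.42 P_X = 3063 − 696.9 = 2366 kg O₂/d.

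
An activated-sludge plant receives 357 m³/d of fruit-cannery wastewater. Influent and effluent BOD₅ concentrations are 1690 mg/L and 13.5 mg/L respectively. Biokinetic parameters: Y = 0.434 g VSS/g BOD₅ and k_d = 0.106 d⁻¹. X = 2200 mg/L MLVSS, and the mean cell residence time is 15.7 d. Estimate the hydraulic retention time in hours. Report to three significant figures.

τ ≈ 46.8 h

Steady-state biomass mass balance: V·X·(1 + k_d·θ_c) = Y·Q·(S₀ − S)·θ_c, so V = 0.434 × 357 × (1690 − 13.5) × 15.7 / [2200 × (1 + 0.106 × 15.7)] = 4.08×10^6 / 5861 = 695.8 m³.
HRT = V/Q = 695.8 m³ / 357 m³·d⁻¹ = 1.949 d × 24 = 46.78 h.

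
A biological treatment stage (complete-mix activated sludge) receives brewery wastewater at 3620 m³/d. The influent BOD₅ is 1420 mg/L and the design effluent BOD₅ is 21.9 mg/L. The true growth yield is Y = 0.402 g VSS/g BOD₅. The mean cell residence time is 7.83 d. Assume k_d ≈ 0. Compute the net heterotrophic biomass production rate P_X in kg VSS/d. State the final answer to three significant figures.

With endogenous decay neglected, the observed yield equals the true yield: Y_obs = Y = 0.402 g VSS/g BOD₅.
Q·(S₀ − S) = 3620 × (1420 − 21.9) × 10⁻³ = 5061 kg/d removed.
Net biomass production P_X = Y_obs × Q·(S₀ − S) = 0.4020 × 5061 = 2035 kg VSS/d.

P_X ≈ 2030 kg VSS/d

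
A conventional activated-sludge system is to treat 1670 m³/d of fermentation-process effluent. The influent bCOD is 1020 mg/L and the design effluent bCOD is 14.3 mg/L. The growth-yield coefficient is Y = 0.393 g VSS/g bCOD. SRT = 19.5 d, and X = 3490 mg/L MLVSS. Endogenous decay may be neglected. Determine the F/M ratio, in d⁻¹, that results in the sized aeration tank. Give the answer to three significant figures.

F/M ≈ 0.132 d⁻¹

With k_d = 0 the design equation reduces to V = Y Q (S₀−S) θ_c / X = 0.393 × 1670 × (1020 − 14.3) × 19.5 / 3490 = 3688 m³.
F/M = Q·S₀ / (V·X) = 1670 × 1020 / (3688 × 3490) = 0.1323 g bCOD·(g VSS·d)⁻¹.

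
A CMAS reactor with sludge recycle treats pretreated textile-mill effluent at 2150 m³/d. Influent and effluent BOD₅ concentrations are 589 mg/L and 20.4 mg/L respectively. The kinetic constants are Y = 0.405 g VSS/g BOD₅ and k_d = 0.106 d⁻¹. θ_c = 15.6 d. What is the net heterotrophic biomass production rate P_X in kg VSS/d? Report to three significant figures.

Y_obs = Y / (1 + k_d θ_c) = 0.405 / (1 + 0.106 × 15.6) = 0.405 / 2.654 = 0.1526.
ΔS = 589 − 20.4 = 568.6 mg/L, so the substrate removal rate is 2150 × 568.6/1000 = 1222 kg BOD₅/d.
P_X = Y_obs · Q(S₀ − S) = 0.1526 × 1222 = 186.6 kg VSS/d.

P_X ≈ 187 kg VSS/d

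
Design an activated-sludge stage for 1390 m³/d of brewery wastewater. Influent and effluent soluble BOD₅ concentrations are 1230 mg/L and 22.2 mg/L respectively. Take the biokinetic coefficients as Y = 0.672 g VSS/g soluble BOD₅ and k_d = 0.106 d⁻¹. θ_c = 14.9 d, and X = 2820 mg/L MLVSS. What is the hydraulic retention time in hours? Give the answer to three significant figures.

τ ≈ 39.9 h

From the SRT design equation V = Y Q (S₀−S) θ_c / [X (1 + k_d θ_c)] = 0.672 × 1390 × (1230 − 22.2) × 14.9 / [2820 × (1 + 0.106 × 14.9)] = 1.68×10^7 / 7274 = 2311 m³.
τ = V/Q = 2311/1390 = 1.663 d, or 39.90 h.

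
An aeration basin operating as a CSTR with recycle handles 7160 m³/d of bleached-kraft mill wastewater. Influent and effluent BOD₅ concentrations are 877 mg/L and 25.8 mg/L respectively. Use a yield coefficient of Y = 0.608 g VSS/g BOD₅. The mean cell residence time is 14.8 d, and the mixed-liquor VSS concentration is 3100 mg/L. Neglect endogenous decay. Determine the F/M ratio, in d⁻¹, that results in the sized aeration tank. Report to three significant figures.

F/M ≈ 0.114 d⁻¹

With k_d = 0 the design equation reduces to V = Y Q (S₀−S) θ_c / X = 0.608 × 7160 × (877 − 25.8) × 14.8 / 3100 = 17691 m³.
F/M = applied load / biomass = Q·S₀/(V·X) = 7160 × 877 / (17691 × 3100) = 0.1145 d⁻¹.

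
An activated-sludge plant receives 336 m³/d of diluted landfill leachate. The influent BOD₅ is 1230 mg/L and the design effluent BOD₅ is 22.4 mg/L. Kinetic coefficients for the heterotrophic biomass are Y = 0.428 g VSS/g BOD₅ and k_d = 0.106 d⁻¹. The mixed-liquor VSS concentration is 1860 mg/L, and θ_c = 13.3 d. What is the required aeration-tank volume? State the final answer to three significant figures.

Rearranging the biomass balance for a CMAS with decay, V = Y·Q·ΔS·θ_c / [X·(1+k_d θ_c)] = 0.428 × 336 × (1230 − 22.4) × 13.3 / [1860 × (1 + 0.106 × 13.3)] = 2.31×10^6 / 4482 = 515.3 m³.

V ≈ 515 m³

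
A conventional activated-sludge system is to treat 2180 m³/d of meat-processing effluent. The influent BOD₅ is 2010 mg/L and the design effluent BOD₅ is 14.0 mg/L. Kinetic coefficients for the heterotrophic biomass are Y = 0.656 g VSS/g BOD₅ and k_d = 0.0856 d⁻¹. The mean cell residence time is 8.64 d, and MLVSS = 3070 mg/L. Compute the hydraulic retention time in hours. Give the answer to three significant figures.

τ ≈ 50.8 h

Steady-state biomass mass balance: V·X·(1 + k_d·θ_c) = Y·Q·(S₀ − S)·θ_c, so V = 0.656 × 2180 × (2010 − 14.0) × 8.64 / [3070 × (1 + 0.0856 × 8.64)] = 2.47×10^7 / 5341 = 4618 m³.
τ = V/Q = 4618/2180 = 2.118 d, or 50.84 h.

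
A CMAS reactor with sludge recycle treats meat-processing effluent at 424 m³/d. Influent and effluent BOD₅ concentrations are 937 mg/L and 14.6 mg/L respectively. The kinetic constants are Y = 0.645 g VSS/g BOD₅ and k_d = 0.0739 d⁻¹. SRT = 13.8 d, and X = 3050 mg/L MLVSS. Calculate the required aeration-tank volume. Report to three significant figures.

V ≈ 565 m³

Rearranging the biomass balance for a CMAS with decay, V = Y·Q·ΔS·θ_c / [X·(1+k_d θ_c)] = 0.645 × 424 × (937 − 14.6) × 13.8 / [3050 × (1 + 0.0739 × 13.8)] = 3.48×10^6 / 6160 = 565.1 m³.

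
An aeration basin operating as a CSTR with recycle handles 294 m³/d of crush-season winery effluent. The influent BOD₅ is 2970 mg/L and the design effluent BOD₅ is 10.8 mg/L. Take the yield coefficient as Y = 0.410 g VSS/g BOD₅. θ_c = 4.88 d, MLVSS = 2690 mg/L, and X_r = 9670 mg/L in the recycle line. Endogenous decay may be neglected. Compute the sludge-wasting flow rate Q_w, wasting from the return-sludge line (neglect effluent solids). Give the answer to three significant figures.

V·X = Y·Q·ΔS·θ_c gives V = 0.410 × 294 × (2970 − 10.8) × 4.88 / 2690 = 647.1 m³.
Wasting from the return line (neglecting effluent solids): Q_w = V·X / (θ_c·X_r) = 647.1 × 2690 / (4.88 × 9670) = 36.89 m³/d.

Q_w ≈ 36.9 m³/d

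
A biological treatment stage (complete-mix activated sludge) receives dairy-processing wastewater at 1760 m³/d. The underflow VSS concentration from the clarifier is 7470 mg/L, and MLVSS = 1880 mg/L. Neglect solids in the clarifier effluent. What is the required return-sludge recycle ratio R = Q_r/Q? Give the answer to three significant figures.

R ≈ 0.336

Solids balance on the clarifier gives (1+R)X = R·X_r, so R = X/(X_r − X) = 1880 / (7470 − 1880) = 0.3363.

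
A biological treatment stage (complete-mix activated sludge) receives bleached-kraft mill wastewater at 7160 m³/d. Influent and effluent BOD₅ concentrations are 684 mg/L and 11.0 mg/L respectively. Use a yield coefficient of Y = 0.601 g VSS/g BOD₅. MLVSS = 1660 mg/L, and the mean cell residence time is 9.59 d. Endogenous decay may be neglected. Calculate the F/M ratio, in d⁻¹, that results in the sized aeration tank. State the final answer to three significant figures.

V·X = Y·Q·ΔS·θ_c gives V = 0.601 × 7160 × (684 − 11.0) × 9.59 / 1660 = 16731 m³.
F/M = Q·S₀ / (V·X) = 7160 × 684 / (16731 × 1660) = 0.1763 g BOD₅·(g VSS·d)⁻¹.

F/M ≈ 0.176 d⁻¹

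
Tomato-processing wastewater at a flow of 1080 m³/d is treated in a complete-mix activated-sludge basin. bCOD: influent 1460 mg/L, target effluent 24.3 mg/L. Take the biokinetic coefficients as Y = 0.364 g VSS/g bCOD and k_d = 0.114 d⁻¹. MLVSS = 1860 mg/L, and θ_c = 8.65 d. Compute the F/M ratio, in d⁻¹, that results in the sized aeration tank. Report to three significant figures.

From the SRT design equation V = Y Q (S₀−S) θ_c / [X (1 + k_d θ_c)] = 0.364 × 1080 × (1460 − 24.3) × 8.65 / [1860 × (1 + 0.114 × 8.65)] = 4.88×10^6 / 3694 = 1322 m³.
F/M = Q·S₀ / (V·X) = 1080 × 1460 / (1322 × 1860) = 0.6415 g bCOD·(g VSS·d)⁻¹.

F/M ≈ 0.641 d⁻¹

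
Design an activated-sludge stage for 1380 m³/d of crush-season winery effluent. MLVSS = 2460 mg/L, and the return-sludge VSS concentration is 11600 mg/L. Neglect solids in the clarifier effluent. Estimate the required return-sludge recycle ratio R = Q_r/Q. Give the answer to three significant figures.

R ≈ 0.269

R = Q_r/Q = X/(X_r − X) = 2460 / (11600 − 2460) = 0.2691.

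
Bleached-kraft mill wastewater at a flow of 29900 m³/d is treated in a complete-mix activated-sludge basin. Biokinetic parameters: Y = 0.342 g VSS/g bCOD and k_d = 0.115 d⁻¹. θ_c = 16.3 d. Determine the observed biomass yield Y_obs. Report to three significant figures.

Y_obs = Y / (1 + k_d θ_c) = 0.342 / (1 + 0.115 × 16.3) = 0.342 / 2.875 = 0.1190.

Y_obs ≈ 0.119 g VSS/g bCOD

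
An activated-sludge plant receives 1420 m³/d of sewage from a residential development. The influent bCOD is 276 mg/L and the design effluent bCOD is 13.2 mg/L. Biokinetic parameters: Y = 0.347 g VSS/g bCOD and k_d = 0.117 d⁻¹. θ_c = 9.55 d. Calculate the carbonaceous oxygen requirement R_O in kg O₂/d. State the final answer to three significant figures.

Y_obs = Y / (1 + k_d θ_c) = 0.347 / (1 + 0.117 × 9.55) = 0.347 / 2.117 = 0.1639.
Substrate removed = Q·(S₀ − S) = 1420 m³/d × (276 − 13.2) g/m³ = 3.73×10^5 g/d = 373.2 kg/d.
Net sludge production P_X = 0.1639 × 373.2 = 61.16 kg VSS/d.
R_O = Q·ΔS − 1.42 P_X = 373.2 − 86.84 = 286.3 kg O₂/d.

R_O ≈ 286 kg O₂/d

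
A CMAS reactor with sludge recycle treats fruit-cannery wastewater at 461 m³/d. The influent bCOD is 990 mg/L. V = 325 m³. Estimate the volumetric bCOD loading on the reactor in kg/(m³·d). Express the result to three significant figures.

L_v ≈ 1.40 kg bCOD/(m³·d)

L_v = Q S₀ / V = 461 × 990 × 10⁻³ / 325.0 = 1.404 kg/(m³·d).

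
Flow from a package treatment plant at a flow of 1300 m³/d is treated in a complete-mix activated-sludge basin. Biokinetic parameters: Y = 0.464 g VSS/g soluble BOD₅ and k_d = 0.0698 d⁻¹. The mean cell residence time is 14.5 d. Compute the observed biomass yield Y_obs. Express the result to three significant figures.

Y_obs ≈ 0.231 g VSS/g soluble BOD₅

The observed yield is Y_obs = Y/(1 + k_d·θ_c) = 0.464 / (1 + 0.0698 × 14.5) = 0.464 / 2.012 = 0.2306 g VSS per g soluble BOD₅ removed.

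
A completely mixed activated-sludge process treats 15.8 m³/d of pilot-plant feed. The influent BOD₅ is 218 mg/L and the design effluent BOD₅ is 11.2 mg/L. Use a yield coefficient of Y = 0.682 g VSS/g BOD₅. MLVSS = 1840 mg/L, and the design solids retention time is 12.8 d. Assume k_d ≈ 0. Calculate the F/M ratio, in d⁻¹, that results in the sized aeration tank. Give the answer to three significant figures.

F/M ≈ 0.121 d⁻¹

With k_d = 0 the design equation reduces to V = Y Q (S₀−S) θ_c / X = 0.682 × 15.8 × (218 − 11.2) × 12.8 / 1840 = 15.50 m³.
F/M = applied load / biomass = Q·S₀/(V·X) = 15.8 × 218 / (15.50 × 1840) = 0.1208 d⁻¹.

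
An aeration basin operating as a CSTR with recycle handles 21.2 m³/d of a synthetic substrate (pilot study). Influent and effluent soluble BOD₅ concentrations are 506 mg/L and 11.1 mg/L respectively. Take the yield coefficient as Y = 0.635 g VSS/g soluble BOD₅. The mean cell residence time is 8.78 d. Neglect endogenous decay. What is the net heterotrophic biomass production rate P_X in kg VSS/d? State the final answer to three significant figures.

P_X ≈ 6.66 kg VSS/d

No decay correction is needed, so Y_obs = Y = 0.635.
ΔS = 506 − 11.1 = 494.9 mg/L, so the substrate removal rate is 21.2 × 494.9/1000 = 10.49 kg soluble BOD₅/d.
P_X = Y_obs · Q(S₀ − S) = 0.6350 × 10.49 = 6.662 kg VSS/d.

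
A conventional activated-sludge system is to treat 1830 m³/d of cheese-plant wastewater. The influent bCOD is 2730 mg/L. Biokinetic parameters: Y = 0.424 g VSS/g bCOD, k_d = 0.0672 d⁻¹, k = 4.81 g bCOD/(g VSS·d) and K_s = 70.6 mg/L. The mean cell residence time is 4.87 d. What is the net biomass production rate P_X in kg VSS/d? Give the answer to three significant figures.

P_X ≈ 1590 kg VSS/d

For a completely mixed reactor with recycle the Lawrence–McCarty relation gives S = K_s·(1 + k_d·θ_c) / [θ_c·(Y·k − k_d) − 1] = 70.6 × (1 + 0.0672 × 4.87) / [4.87 × (0.424 × 4.81 − 0.0672) − 1] = 93.70 / 8.605 = 10.89 mg/L.
Correct the yield for decay: Y_obs = Y/(1 + k_d θ_c) = 0.424 / (1 + 0.0672 × 4.87) = 0.424 / 1.327 = 0.3195.
Mass of bCOD removed per day: Q(S₀ − S) = 1830 × 2719 g/m³ = 4976 kg/d.
P_X = Y_obs · Q(S₀ − S) = 0.3195 × 4976 = 1590 kg VSS/d.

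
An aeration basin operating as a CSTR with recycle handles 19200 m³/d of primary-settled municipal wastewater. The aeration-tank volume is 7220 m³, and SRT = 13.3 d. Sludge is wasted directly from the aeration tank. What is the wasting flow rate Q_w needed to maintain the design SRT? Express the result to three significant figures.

Q_w ≈ 543 m³/d

With mixed-liquor wasting, θ_c = V/Q_w, so Q_w = V/θ_c = 7220/13.3 = 542.9 m³/d.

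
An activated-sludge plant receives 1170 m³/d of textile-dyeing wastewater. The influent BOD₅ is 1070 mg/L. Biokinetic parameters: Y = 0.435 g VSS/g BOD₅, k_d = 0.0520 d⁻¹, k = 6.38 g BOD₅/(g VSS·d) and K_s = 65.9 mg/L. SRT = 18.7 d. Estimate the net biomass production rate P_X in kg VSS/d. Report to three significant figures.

For a completely mixed reactor with recycle the Lawrence–McCarty relation gives S = K_s·(1 + k_d·θ_c) / [θ_c·(Y·k − k_d) − 1] = 65.9 × (1 + 0.0520 × 18.7) / [18.7 × (0.435 × 6.38 − 0.0520) − 1] = 130.0 / 49.93 = 2.603 mg/L.
Observed yield with endogenous decay: Y_obs = Y / (1 + k_d·θ_c) = 0.435 / (1 + 0.0520 × 18.7) = 0.435 / 1.972 = 0.2205 g VSS/g BOD₅.
Substrate removed = Q·(S₀ − S) = 1170 m³/d × (1070 − 2.60) g/m³ = 1.25×10^6 g/d = 1249 kg/d.
Net biomass production P_X = Y_obs × Q·(S₀ − S) = 0.2205 × 1249 = 275.4 kg VSS/d.

P_X ≈ 275 kg VSS/d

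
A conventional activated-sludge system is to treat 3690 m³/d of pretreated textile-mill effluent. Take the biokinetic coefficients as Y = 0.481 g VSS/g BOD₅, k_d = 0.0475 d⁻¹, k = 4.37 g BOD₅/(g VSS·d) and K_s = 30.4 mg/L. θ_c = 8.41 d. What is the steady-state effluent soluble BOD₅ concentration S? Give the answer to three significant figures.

S ≈ 2.61 mg/L

From the Monod/SRT balance for a CMAS, S = K_s·(1+k_d θ_c)/[θ_c·(Y k − k_d) − 1] = 30.4 × (1 + 0.0475 × 8.41) / [8.41 × (0.481 × 4.37 − 0.0475) − 1] = 42.54 / 16.28 = 2.614 mg/L.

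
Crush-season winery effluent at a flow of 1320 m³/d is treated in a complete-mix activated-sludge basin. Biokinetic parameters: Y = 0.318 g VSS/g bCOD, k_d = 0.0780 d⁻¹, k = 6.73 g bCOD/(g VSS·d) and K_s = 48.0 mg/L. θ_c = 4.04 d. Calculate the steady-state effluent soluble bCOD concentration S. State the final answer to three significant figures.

S ≈ 8.61 mg/L

From the Monod/SRT balance for a CMAS, S = K_s·(1+k_d θ_c)/[θ_c·(Y k − k_d) − 1] = 48.0 × (1 + 0.0780 × 4.04) / [4.04 × (0.318 × 6.73 − 0.0780) − 1] = 63.13 / 7.331 = 8.611 mg/L.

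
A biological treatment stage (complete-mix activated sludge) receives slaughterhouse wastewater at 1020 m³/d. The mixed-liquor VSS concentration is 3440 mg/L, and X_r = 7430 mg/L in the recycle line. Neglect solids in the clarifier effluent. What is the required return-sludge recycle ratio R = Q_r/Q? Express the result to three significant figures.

R ≈ 0.862

Mass balance around the secondary clarifier (neglecting effluent solids): R = X / (X_r − X) = 3440 / (7430 − 3440) = 0.8622.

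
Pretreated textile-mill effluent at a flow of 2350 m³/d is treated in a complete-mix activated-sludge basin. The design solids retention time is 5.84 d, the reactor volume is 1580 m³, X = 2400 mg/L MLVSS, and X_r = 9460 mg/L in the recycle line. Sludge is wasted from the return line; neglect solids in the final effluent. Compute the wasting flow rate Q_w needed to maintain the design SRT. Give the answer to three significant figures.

Q_w = (V·X)/(θ_c X_r) = 1580 × 2400 / (5.84 × 9460) = 68.64 m³/d.

Q_w ≈ 68.6 m³/d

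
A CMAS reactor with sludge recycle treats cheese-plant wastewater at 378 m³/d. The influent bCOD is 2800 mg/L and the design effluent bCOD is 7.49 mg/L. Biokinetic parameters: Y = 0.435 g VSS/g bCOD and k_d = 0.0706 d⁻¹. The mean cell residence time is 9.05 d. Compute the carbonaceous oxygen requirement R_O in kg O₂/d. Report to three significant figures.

R_O ≈ 658 kg O₂/d

Y_obs = Y / (1 + k_d θ_c) = 0.435 / (1 + 0.0706 × 9.05) = 0.435 / 1.639 = 0.2654.
Substrate removed = Q·(S₀ − S) = 378 m³/d × (2800 − 7.49) g/m³ = 1.06×10^6 g/d = 1056 kg/d.
Net sludge production P_X = 0.2654 × 1056 = 280.2 kg VSS/d.
R_O = Q·ΔS − 1.42 P_X = 1056 − 397.8 = 657.7 kg O₂/d.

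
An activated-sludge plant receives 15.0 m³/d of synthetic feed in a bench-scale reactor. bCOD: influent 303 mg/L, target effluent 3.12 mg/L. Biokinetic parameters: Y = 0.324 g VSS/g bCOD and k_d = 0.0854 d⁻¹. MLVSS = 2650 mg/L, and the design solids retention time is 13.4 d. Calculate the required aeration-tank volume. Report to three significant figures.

V ≈ 3.44 m³

Steady-state biomass mass balance: V·X·(1 + k_d·θ_c) = Y·Q·(S₀ − S)·θ_c, so V = 0.324 × 15.0 × (303 − 3.12) × 13.4 / [2650 × (1 + 0.0854 × 13.4)] = 1.95×10^4 / 5683 = 3.437 m³.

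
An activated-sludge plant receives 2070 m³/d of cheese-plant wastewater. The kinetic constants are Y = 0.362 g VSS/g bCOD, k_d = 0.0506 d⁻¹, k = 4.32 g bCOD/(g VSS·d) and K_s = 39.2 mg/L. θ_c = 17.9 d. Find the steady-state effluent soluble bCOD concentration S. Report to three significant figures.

Effluent substrate depends only on kinetics and SRT: S = K_s(1 + k_d θ_c) / [θ_c(Yk − k_d) − 1] = 39.2 × (1 + 0.0506 × 17.9) / [17.9 × (0.362 × 4.32 − 0.0506) − 1] = 74.71 / 26.09 = 2.864 mg/L.

S ≈ 2.86 mg/L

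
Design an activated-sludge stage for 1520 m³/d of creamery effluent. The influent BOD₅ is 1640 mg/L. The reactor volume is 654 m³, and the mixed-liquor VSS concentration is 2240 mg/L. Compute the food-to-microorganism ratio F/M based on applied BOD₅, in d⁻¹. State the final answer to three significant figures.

F/M ≈ 1.70 d⁻¹

F/M = applied load / biomass = Q·S₀/(V·X) = 1520 × 1640 / (654.0 × 2240) = 1.702 d⁻¹.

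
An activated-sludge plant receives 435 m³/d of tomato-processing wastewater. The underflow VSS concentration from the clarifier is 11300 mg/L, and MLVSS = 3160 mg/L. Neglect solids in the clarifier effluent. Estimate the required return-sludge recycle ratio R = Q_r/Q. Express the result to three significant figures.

R ≈ 0.388

R = Q_r/Q = X/(X_r − X) = 3160 / (11300 − 3160) = 0.3882.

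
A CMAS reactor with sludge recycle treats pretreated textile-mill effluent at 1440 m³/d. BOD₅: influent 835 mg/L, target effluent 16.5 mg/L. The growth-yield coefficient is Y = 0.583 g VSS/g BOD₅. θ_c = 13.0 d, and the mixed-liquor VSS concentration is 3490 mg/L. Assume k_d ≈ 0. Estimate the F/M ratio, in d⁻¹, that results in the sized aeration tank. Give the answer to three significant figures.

F/M ≈ 0.135 d⁻¹

Biomass mass balance (decay neglected): V·X = Y·Q·(S₀ − S)·θ_c, so V = 0.583 × 1440 × (835 − 16.5) × 13.0 / 3490 = 2560 m³.
F/M = applied load / biomass = Q·S₀/(V·X) = 1440 × 835 / (2560 × 3490) = 0.1346 d⁻¹.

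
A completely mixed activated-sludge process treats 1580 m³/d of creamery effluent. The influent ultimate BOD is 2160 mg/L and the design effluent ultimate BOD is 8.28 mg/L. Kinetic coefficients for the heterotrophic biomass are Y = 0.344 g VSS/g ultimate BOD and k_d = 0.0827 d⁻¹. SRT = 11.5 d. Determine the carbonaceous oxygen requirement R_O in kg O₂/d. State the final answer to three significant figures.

R_O ≈ 2550 kg O₂/d

Correct the yield for decay: Y_obs = Y/(1 + k_d θ_c) = 0.344 / (1 + 0.0827 × 11.5) = 0.344 / 1.951 = 0.1763.
Substrate removed = Q·(S₀ − S) = 1580 m³/d × (2160 − 8.28) g/m³ = 3.4×10^6 g/d = 3400 kg/d.
P_X = Y_obs·Q·(S₀ − S) = 0.1763 × 3400 = 599.4 kg VSS/d.
R_O = Q·ΔS − 1.42 P_X = 3400 − 851.2 = 2549 kg O₂/d.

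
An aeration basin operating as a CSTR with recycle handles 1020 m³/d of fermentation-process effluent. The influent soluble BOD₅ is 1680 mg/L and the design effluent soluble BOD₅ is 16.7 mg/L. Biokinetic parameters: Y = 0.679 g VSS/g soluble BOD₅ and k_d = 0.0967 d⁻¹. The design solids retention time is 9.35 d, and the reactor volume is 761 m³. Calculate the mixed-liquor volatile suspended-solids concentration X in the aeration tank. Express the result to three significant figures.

From V·X·(1 + k_d·θ_c) = Y·Q·(S₀ − S)·θ_c: X = 0.679 × 1020 × (1680 − 16.7) × 9.35 / [761 × (1 + 0.0967 × 9.35)] = 7433 mg/L.

X ≈ 7430 mg/L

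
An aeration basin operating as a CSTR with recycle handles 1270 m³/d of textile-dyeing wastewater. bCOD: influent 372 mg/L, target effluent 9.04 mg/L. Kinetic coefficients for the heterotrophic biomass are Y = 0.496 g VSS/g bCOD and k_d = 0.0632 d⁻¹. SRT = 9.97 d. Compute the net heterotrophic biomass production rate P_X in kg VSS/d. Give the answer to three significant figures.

Correct the yield for decay: Y_obs = Y/(1 + k_d θ_c) = 0.496 / (1 + 0.0632 × 9.97) = 0.496 / 1.630 = 0.3043.
Q·(S₀ − S) = 1270 × (372 − 9.04) × 10⁻³ = 461.0 kg/d removed.
Net biomass production P_X = Y_obs × Q·(S₀ − S) = 0.3043 × 461.0 = 140.3 kg VSS/d.

P_X ≈ 140 kg VSS/d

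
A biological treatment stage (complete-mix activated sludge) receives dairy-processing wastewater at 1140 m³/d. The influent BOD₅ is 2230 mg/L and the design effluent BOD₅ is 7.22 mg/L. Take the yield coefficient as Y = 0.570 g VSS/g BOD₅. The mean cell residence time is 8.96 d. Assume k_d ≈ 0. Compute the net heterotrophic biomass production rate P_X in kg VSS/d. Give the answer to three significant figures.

With endogenous decay neglected, the observed yield equals the true yield: Y_obs = Y = 0.570 g VSS/g BOD₅.
ΔS = 2230 − 7.22 = 2223 mg/L, so the substrate removal rate is 1140 × 2223/1000 = 2534 kg BOD₅/d.
So the net sludge growth is P_X = 0.5700 × 2534 = 1444 kg VSS/d.

P_X ≈ 1440 kg VSS/d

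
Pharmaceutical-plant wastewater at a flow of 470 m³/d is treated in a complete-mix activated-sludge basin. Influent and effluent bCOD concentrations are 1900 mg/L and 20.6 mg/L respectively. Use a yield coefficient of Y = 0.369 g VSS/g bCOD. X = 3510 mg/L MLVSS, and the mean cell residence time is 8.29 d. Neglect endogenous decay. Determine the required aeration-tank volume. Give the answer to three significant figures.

V·X = Y·Q·ΔS·θ_c gives V = 0.369 × 470 × (1900 − 20.6) × 8.29 / 3510 = 769.8 m³.

V ≈ 770 m³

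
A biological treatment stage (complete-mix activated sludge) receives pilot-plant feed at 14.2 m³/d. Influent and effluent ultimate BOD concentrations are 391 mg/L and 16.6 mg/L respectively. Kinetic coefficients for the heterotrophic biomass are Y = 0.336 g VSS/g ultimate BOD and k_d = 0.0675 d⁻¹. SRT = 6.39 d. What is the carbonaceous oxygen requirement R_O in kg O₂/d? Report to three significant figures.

The observed yield is Y_obs = Y/(1 + k_d·θ_c) = 0.336 / (1 + 0.0675 × 6.39) = 0.336 / 1.431 = 0.2347 g VSS per g ultimate BOD removed.
Mass of ultimate BOD removed per day: Q(S₀ − S) = 14.2 × 374.4 g/m³ = 5.316 kg/d.
P_X = Y_obs·Q·(S₀ − S) = 0.2347 × 5.316 = 1.248 kg VSS/d.
Carbonaceous O₂ demand = substrate oxidised − cell-mass equivalent = 5.316 − 1.42 × 1.248 = 3.544 kg O₂/d.

R_O ≈ 3.54 kg O₂/d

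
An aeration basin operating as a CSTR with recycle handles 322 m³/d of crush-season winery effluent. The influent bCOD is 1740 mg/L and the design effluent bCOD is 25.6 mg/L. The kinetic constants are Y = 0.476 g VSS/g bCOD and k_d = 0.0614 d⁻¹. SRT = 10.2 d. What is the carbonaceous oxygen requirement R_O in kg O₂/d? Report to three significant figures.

R_O ≈ 323 kg O₂/d

Correct the yield for decay: Y_obs = Y/(1 + k_d θ_c) = 0.476 / (1 + 0.0614 × 10.2) = 0.476 / 1.626 = 0.2927.
Q·(S₀ − S) = 322 × (1740 − 25.6) × 10⁻³ = 552.0 kg/d removed.
Net sludge production P_X = 0.2927 × 552.0 = 161.6 kg VSS/d.
Carbonaceous O₂ demand = substrate oxidised − cell-mass equivalent = 552.0 − 1.42 × 161.6 = 322.6 kg O₂/d.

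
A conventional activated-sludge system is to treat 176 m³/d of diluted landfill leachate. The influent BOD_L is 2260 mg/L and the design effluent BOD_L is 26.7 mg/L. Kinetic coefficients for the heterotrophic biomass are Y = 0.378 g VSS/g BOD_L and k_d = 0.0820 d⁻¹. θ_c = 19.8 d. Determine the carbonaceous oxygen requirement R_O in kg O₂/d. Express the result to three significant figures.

R_O ≈ 313 kg O₂/d

Observed yield with endogenous decay: Y_obs = Y / (1 + k_d·θ_c) = 0.378 / (1 + 0.0820 × 19.8) = 0.378 / 2.624 = 0.1441 g VSS/g BOD_L.
Q·(S₀ − S) = 176 × (2260 − 26.7) × 10⁻³ = 393.1 kg/d removed.
P_X = Y_obs·Q·(S₀ − S) = 0.1441 × 393.1 = 56.63 kg VSS/d.
Carbonaceous O₂ demand = substrate oxidised − cell-mass equivalent = 393.1 − 1.42 × 56.63 = 312.6 kg O₂/d.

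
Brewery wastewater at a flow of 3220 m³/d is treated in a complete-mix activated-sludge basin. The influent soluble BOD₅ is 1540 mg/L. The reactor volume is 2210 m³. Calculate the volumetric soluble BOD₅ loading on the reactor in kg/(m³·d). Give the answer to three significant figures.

L_v ≈ 2.24 kg soluble BOD₅/(m³·d)

L_v = Q S₀ / V = 3220 × 1540 × 10⁻³ / 2210 = 2.244 kg/(m³·d).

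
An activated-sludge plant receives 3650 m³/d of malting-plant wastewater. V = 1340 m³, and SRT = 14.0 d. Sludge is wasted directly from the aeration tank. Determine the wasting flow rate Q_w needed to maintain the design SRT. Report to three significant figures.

Q_w ≈ 95.7 m³/d

With mixed-liquor wasting, θ_c = V/Q_w, so Q_w = V/θ_c = 1340/14.0 = 95.71 m³/d.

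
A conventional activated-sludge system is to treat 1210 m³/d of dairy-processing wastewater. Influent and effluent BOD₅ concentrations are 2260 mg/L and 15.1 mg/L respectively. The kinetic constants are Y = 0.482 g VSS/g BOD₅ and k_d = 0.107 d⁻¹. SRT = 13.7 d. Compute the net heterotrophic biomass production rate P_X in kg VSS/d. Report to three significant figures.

P_X ≈ 531 kg VSS/d

Y_obs = Y / (1 + k_d θ_c) = 0.482 / (1 + 0.107 × 13.7) = 0.482 / 2.466 = 0.1955.
Q·(S₀ − S) = 1210 × (2260 − 15.1) × 10⁻³ = 2716 kg/d removed.
Biomass produced: P_X = Y_obs·Q·ΔS = 0.1955 × 2716 ≈ 531.0 kg VSS/d.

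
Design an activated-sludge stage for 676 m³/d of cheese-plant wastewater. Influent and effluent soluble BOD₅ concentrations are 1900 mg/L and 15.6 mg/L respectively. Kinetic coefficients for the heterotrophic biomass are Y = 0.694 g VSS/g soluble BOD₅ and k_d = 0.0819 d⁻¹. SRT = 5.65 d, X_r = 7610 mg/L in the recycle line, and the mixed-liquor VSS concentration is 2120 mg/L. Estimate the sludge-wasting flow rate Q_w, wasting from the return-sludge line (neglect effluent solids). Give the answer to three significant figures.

Q_w ≈ 79.4 m³/d

Rearranging the biomass balance for a CMAS with decay, V = Y·Q·ΔS·θ_c / [X·(1+k_d θ_c)] = 0.694 × 676 × (1900 − 15.6) × 5.65 / [2120 × (1 + 0.0819 × 5.65)] = 4.99×10^6 / 3101 = 1611 m³.
Q_w = (V·X)/(θ_c X_r) = 1611 × 2120 / (5.65 × 7610) = 79.42 m³/d.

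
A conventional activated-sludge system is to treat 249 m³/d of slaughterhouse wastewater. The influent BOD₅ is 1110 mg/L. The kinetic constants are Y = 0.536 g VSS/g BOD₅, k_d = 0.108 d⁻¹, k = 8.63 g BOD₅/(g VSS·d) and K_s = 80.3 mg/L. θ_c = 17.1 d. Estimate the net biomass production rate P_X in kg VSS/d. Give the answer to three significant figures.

For a completely mixed reactor with recycle the Lawrence–McCarty relation gives S = K_s·(1 + k_d·θ_c) / [θ_c·(Y·k − k_d) − 1] = 80.3 × (1 + 0.108 × 17.1) / [17.1 × (0.536 × 8.63 − 0.108) − 1] = 228.6 / 76.25 = 2.998 mg/L.
Observed yield with endogenous decay: Y_obs = Y / (1 + k_d·θ_c) = 0.536 / (1 + 0.108 × 17.1) = 0.536 / 2.847 = 0.1883 g VSS/g BOD₅.
Q·(S₀ − S) = 249 × (1110 − 3.00) × 10⁻³ = 275.6 kg/d removed.
P_X = Y_obs · Q(S₀ − S) = 0.1883 × 275.6 = 51.90 kg VSS/d.

P_X ≈ 51.9 kg VSS/d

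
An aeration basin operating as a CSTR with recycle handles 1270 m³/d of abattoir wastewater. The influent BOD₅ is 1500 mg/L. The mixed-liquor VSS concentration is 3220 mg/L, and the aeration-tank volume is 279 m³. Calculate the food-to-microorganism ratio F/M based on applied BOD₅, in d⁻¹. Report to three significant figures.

F/M = applied load / biomass = Q·S₀/(V·X) = 1270 × 1500 / (279.0 × 3220) = 2.120 d⁻¹.

F/M ≈ 2.12 d⁻¹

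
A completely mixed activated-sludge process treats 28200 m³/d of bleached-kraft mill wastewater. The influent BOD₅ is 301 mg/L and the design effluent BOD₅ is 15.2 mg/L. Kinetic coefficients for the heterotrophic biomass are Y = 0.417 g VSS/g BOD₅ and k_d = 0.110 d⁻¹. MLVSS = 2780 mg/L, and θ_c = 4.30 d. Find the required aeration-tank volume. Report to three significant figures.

Steady-state biomass mass balance: V·X·(1 + k_d·θ_c) = Y·Q·(S₀ − S)·θ_c, so V = 0.417 × 28200 × (301 − 15.2) × 4.30 / [2780 × (1 + 0.110 × 4.30)] = 1.45×10^7 / 4095 = 3529 m³.

V ≈ 3530 m³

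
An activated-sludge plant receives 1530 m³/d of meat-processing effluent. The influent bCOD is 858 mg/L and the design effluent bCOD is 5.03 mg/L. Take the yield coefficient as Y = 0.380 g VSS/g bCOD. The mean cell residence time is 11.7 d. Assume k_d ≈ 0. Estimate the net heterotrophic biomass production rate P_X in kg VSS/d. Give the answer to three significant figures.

P_X ≈ 496 kg VSS/d

No decay correction is needed, so Y_obs = Y = 0.380.
Q·(S₀ − S) = 1530 × (858 − 5.03) × 10⁻³ = 1305 kg/d removed.
Biomass produced: P_X = Y_obs·Q·ΔS = 0.3800 × 1305 ≈ 495.9 kg VSS/d.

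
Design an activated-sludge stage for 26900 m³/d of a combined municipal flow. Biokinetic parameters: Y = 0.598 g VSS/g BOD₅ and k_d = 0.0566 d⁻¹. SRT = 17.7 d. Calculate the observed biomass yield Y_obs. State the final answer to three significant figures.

Correct the yield for decay: Y_obs = Y/(1 + k_d θ_c) = 0.598 / (1 + 0.0566 × 17.7) = 0.598 / 2.002 = 0.2987.

Y_obs ≈ 0.299 g VSS/g BOD₅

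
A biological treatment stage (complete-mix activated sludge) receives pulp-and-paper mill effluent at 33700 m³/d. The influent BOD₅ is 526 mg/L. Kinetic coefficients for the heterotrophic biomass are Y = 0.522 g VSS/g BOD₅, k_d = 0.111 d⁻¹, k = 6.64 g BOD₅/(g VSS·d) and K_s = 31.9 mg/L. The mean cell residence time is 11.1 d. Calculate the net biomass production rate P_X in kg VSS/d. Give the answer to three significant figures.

P_X ≈ 4130 kg VSS/d

For a completely mixed reactor with recycle the Lawrence–McCarty relation gives S = K_s·(1 + k_d·θ_c) / [θ_c·(Y·k − k_d) − 1] = 31.9 × (1 + 0.111 × 11.1) / [11.1 × (0.522 × 6.64 − 0.111) − 1] = 71.20 / 36.24 = 1.965 mg/L.
Observed yield with endogenous decay: Y_obs = Y / (1 + k_d·θ_c) = 0.522 / (1 + 0.111 × 11.1) = 0.522 / 2.232 = 0.2339 g VSS/g BOD₅.
Mass of BOD₅ removed per day: Q(S₀ − S) = 33700 × 524.0 g/m³ = 17660 kg/d.
P_X = Y_obs · Q(S₀ − S) = 0.2339 × 17660 = 4130 kg VSS/d.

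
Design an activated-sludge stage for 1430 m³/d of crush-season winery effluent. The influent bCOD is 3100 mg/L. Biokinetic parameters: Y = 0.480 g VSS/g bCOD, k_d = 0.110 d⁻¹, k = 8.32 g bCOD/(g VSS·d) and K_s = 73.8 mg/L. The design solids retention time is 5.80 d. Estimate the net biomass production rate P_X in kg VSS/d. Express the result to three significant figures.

For a completely mixed reactor with recycle the Lawrence–McCarty relation gives S = K_s·(1 + k_d·θ_c) / [θ_c·(Y·k − k_d) − 1] = 73.8 × (1 + 0.110 × 5.80) / [5.80 × (0.480 × 8.32 − 0.110) − 1] = 120.9 / 21.52 = 5.616 mg/L.
Observed yield with endogenous decay: Y_obs = Y / (1 + k_d·θ_c) = 0.480 / (1 + 0.110 × 5.80) = 0.480 / 1.638 = 0.2930 g VSS/g bCOD.
Mass of bCOD removed per day: Q(S₀ − S) = 1430 × 3094 g/m³ = 4425 kg/d.
P_X = Y_obs · Q(S₀ − S) = 0.2930 × 4425 = 1297 kg VSS/d.

P_X ≈ 1300 kg VSS/d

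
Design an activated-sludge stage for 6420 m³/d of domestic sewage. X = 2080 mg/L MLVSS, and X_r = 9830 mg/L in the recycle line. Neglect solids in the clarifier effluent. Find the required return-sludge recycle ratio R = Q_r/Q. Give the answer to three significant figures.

R ≈ 0.268

R = Q_r/Q = X/(X_r − X) = 2080 / (9830 − 2080) = 0.2684.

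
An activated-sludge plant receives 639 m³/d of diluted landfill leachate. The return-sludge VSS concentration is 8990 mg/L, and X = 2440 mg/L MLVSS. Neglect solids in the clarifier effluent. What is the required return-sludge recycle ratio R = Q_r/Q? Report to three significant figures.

Mass balance around the secondary clarifier (neglecting effluent solids): R = X / (X_r − X) = 2440 / (8990 − 2440) = 0.3725.

R ≈ 0.373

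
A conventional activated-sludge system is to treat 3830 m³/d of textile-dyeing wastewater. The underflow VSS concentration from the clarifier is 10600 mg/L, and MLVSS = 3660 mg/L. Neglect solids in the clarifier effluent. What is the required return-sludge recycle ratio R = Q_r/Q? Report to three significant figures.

Mass balance around the secondary clarifier (neglecting effluent solids): R = X / (X_r − X) = 3660 / (10600 − 3660) = 0.5274.

R ≈ 0.527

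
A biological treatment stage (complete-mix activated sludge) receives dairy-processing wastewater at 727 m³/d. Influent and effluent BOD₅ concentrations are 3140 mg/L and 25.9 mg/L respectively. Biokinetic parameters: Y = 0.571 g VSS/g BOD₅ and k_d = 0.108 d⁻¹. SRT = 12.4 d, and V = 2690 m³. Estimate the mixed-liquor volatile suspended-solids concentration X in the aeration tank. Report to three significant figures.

X ≈ 2550 mg/L

Solving the biomass balance for X: X = Y Q (S₀−S) θ_c / [V (1+k_d θ_c)] = 0.571 × 727 × (3140 − 25.9) × 12.4 / [2690 × (1 + 0.108 × 12.4)] = 2547 mg/L.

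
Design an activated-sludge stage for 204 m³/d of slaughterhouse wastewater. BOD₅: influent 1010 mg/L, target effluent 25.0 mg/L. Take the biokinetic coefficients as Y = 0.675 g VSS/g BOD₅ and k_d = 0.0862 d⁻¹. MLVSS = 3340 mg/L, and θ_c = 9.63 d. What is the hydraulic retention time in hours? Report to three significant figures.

From the SRT design equation V = Y Q (S₀−S) θ_c / [X (1 + k_d θ_c)] = 0.675 × 204 × (1010 − 25.0) × 9.63 / [3340 × (1 + 0.0862 × 9.63)] = 1.31×10^6 / 6113 = 213.7 m³.
HRT = V/Q = 213.7 m³ / 204 m³·d⁻¹ = 1.047 d × 24 = 25.14 h.

τ ≈ 25.1 h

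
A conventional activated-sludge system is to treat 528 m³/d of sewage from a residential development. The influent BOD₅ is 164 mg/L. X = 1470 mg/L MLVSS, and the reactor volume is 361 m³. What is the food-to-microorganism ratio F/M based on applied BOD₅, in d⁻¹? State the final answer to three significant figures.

Food-to-microorganism ratio F/M = Q S₀ / (V X) = 528 × 164 / (361.0 × 1470) = 0.1632 d⁻¹.

F/M ≈ 0.163 d⁻¹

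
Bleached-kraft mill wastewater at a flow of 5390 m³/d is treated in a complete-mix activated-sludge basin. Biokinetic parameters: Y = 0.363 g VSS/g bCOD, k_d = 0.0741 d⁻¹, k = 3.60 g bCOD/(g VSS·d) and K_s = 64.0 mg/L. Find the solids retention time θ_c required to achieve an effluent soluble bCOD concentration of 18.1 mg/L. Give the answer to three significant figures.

θ_c ≈ 4.67 d

At the target effluent, Y k S/(K_s+S) = 0.363×3.60×18.1/82.10 = 0.2881 d⁻¹.
θ_c = 1/(μ − k_d) = 1/(0.2881 − 0.0741) = 1/0.2140 = 4.673 d.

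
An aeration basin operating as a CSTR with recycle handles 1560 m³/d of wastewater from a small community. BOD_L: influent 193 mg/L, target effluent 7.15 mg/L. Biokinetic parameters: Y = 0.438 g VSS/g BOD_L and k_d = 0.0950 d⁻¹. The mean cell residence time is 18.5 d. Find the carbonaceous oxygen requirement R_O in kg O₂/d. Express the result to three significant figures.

R_O ≈ 225 kg O₂/d

Y_obs = Y / (1 + k_d θ_c) = 0.438 / (1 + 0.0950 × 18.5) = 0.438 / 2.758 = 0.1588.
ΔS = 193 − 7.15 = 185.8 mg/L, so the substrate removal rate is 1560 × 185.8/1000 = 289.9 kg BOD_L/d.
P_X = Y_obs·Q·(S₀ − S) = 0.1588 × 289.9 = 46.05 kg VSS/d.
Carbonaceous O₂ demand = substrate oxidised − cell-mass equivalent = 289.9 − 1.42 × 46.05 = 224.5 kg O₂/d.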